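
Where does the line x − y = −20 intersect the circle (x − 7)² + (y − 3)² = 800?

(−21, −1) and (11, 31)

Substitute y = x + 20:
2x² + 20x − 462 = 0  ⟹  x² + 10x − 231 = 0
x = 11 or x = −21, giving (11, 31) and (−21, −1).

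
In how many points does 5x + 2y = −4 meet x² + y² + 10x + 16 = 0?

Substituting the line into the circle gives 29x² + 80x + 80 = 0.
Δ = 6400 − 9280 = −2880.
No real roots: the line does not meet the circle.

0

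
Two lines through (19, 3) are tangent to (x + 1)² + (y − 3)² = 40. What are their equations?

Write the tangent as mx − y + (3 − m·(19)) = 0 and set its distance from the centre to 2√10:
(−20m − (0))² = 40(m² + 1)
9m² − 1 = 0, so m = 1/3 or m = −1/3.
Through (19, 3) these give x − 3y = 10 and x + 3y = 28.

x − 3y = 10 and x + 3y = 28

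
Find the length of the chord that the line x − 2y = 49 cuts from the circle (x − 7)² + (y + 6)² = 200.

4√5

From the line, y = (−49 + x)/2. Substituting:
5x² − 130x + 765 = 0  ⟹  x² − 26x + 153 = 0
x = 17 or x = 9, giving (17, −16) and (9, −20).
|(17, −16) − (9, −20)| = √((8)² + (4)²) = 4√5.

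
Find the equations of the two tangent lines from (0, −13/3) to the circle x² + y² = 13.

2x + 3y = −13 and 2x − 3y = 13

Let a tangent through (0, −13/3) have slope m. Its distance from (0, 0) must equal √13:
[m·(0) − (13/3)]² = 13(m² + 1)
9m² − 4 = 0, so m = −2/3 or m = 2/3.
With m = −2/3: 2x + 3y = −13. With m = 2/3: 2x − 3y = 13.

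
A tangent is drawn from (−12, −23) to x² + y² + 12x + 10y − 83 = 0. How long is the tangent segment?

6√6

The centre is (−6, −5) and r = 12. The square of the distance from P to the centre is 36 + 324 = 360.
The tangent meets the radius at right angles, so tangent² = |PO|² − r² = 360 − 144 = 216.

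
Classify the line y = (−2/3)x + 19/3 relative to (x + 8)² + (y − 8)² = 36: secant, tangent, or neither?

secant

Substituting the line into the circle gives 13x² + 164x + 277 = 0.
Discriminant = (164)² − 4·13·(277) = 12492 > 0.
Two real roots: the line is a secant.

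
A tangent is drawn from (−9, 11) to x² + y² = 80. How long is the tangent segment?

Centre (0, 0), r² = 80. |PO|² = (−9)² + (11)² = 202.
By the tangent–radius right angle, tangent length = √(|PO|² − r²) = √122.

√122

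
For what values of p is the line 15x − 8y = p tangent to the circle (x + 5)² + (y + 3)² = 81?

For a tangent, require d(centre, line) = r = 9.
|15·(−5) − 8·(−3) − p| / √289 = 9
|p − (−51)| = 9·17, so p = 102 or p = −204.

p = −204 or p = 102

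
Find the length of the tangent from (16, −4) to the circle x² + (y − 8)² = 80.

With centre O = (0, 8), |OP|² = 400 and r² = 80.
The tangent meets the radius at right angles, so tangent² = |PO|² − r² = 400 − 80 = 320.

8√5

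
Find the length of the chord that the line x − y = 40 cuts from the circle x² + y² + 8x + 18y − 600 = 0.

Centre (−4, −9), r² = 697. Perpendicular distance d from centre to line = |−35| / √2 = 35/√2.
Chord = 2√(r² − d²) = 2·√(169/2) = 13√2.

13√2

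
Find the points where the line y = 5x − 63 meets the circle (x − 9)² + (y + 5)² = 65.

(10, −13) and (13, 2)

From the line, y = 5x − 63. Substituting:
26x² − 598x + 3380 = 0  ⟹  x² − 23x + 130 = 0
x = 13 or x = 10, giving (13, 2) and (10, −13).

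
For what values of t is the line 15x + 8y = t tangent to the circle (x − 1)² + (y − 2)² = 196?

t = −207 or t = 269

For a tangent, require d(centre, line) = r = 14.
|15·1 + 8·2 − t| / √289 = 14
|t − (31)| = 14·17, so t = 269 or t = −207.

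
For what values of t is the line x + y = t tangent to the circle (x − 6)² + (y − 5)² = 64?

Tangency holds when the distance from the centre (6, 5) to the line equals the radius 8:
|1·6 + 1·5 − t| / √2 = 8
|t − (11)| = 8√2.

t = 11 ± 8√2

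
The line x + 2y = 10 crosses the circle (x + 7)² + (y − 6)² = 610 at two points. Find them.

(−28, 19) and (16, −3)

Substitute y = (10 − x)/2:
5x² + 60x − 2240 = 0  ⟹  x² + 12x − 448 = 0
x = 16 or x = −28, giving (16, −3) and (−28, 19).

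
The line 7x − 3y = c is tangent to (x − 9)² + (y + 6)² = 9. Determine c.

For a tangent, require d(centre, line) = r = 3.
|7·9 − 3·(−6) − c| / √58 = 3
|c − (81)| = 3√58.

c = 81 ± 3√58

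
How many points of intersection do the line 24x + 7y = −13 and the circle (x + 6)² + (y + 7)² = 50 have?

Substituting the line into the circle gives 625x² − 1140x + 610 = 0.
Δ = 1299600 − 1525000 = −225400.
No real roots: the line does not meet the circle.

0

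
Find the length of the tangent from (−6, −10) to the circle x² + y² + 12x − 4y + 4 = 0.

Centre (−6, 2), r² = 36. |PO|² = (0)² + (−12)² = 144.
By the tangent–radius right angle, tangent length = √(|PO|² − r²) = √108 = 6√3.

6√3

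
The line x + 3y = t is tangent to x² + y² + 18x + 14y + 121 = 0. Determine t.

For a tangent, require d(centre, line) = r = 3.
|1·(−9) + 3·(−7) − t| / √10 = 3
|t − (−30)| = 3√10.

t = −30 ± 3√10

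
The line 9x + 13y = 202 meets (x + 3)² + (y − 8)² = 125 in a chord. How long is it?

5√10

Express y = (202 − 9x)/13 and substitute into the circle:
250x² − 750x − 10000 = 0  ⟹  x² − 3x − 40 = 0
x = 8 or x = −5, giving (8, 10) and (−5, 19).
Chord length = distance between (8, 10) and (−5, 19) = √250 = 5√10.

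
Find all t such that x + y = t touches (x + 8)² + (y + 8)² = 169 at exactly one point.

The line touches the circle iff its distance from (−8, −8) is 13:
|1·(−8) + 1·(−8) − t| / √2 = 13
|t − (−16)| = 13√2.

t = −16 ± 13√2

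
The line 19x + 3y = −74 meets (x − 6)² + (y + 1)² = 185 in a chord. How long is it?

√370

Centre (6, −1), r² = 185. Perpendicular distance d from centre to line = |185| / √370 = 185/√370.
Chord = 2√(r² − d²) = 2·√(185/2) = √370.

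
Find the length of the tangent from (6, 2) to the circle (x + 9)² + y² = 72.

With centre O = (−9, 0), |OP|² = 229 and r² = 72.
By the tangent–radius right angle, tangent length = √(|PO|² − r²) = √157.

√157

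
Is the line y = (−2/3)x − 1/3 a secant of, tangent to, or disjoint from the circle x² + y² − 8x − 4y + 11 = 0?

Centre (4, 2), r² = 9. Distance² from centre to line = (15)²/13 = 225/13.
Since d² > r², the line lies outside the circle.

disjoint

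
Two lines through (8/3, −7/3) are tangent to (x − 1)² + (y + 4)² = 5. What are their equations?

Let a tangent through (8/3, −7/3) have slope m. Its distance from (1, −4) must equal √5:
(−5/3m − (−5/3))² = 5(m² + 1)
2m² + 5m + 2 = 0, so m = −2 or m = −1/2.
With m = −2: 2x + y = 3. With m = −1/2: x + 2y = −2.

2x + y = 3 and x + 2y = −2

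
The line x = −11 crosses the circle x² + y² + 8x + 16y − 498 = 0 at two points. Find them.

(−11, −31) and (−11, 15)

The line gives x = −11. Substituting into the circle:
y² + 16y − 465 = 0
y = 15 or y = −31, giving (−11, 15) and (−11, −31).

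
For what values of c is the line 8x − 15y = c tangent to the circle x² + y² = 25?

c = −85 or c = 85

Tangency holds when the distance from the centre (0, 0) to the line equals the radius 5:
|8·0 − 15·0 − c| / √289 = 5
|c| = 5·17, so c = 85 or c = −85.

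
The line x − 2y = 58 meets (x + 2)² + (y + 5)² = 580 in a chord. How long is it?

The distance from (−2, −5) to the line is 50/√5, and r² = 580.
Chord = 2√(r² − d²) = 2·√(80) = 8√5.

8√5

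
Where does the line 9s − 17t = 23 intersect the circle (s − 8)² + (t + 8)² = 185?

Express t = (−23 + 9s)/17 and substitute into the circle:
370s² − 2590s − 22200 = 0  ⟹  s² − 7s − 60 = 0
s = 12 or s = −5, giving (12, 5) and (−5, −4).

(−5, −4) and (12, 5)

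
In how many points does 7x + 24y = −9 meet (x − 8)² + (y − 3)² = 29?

0

Substituting the line into the circle gives 625x² − 8082x + 26721 = 0.
Discriminant = (−8082)² − 4·625·(26721) = −1483776 < 0.
No real roots: the line does not meet the circle.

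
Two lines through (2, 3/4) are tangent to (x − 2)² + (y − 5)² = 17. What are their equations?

Write the tangent as mx − y + (3/4 − m·(2)) = 0 and set its distance from the centre to √17:
(0m − (17/4))² = 17(m² + 1)
16m² − 1 = 0, so m = −1/4 or m = 1/4.
Through (2, 3/4) these give x + 4y = 5 and x − 4y = −1.

x + 4y = 5 and x − 4y = −1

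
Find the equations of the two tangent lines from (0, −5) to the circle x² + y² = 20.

x + 2y = −10 and x − 2y = 10

Let a tangent through (0, −5) have slope m. Its distance from (0, 0) must equal 2√5:
(0m − (5))² = 20(m² + 1)
4m² − 1 = 0, so m = −1/2 or m = 1/2.
Through (0, −5) these give x + 2y = −10 and x − 2y = 10.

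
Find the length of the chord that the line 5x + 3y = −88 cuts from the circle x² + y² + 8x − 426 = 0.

6√34

Centre (−4, 0), r² = 442. Perpendicular distance d from centre to line = |68| / √34 = 68/√34.
Half the chord is √(r² − d²) = √(306), so the full chord is 6√34.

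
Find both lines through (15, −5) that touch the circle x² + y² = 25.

y = −5 and 3x + 4y = 25

Write the tangent as mx − y + (−5 − m·(15)) = 0 and set its distance from the centre to 5:
(−15m − (5))² = 25(m² + 1)
4m² + 3m = 0, so m = 0 or m = −3/4.
Through (15, −5) these give y = −5 and 3x + 4y = 25.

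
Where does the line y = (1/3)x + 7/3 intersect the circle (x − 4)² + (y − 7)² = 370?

Substitute y = (7 + x)/3:
10x² − 100x − 2990 = 0  ⟹  x² − 10x − 299 = 0
x = 23 or x = −13, giving (23, 10) and (−13, −2).

(−13, −2) and (23, 10)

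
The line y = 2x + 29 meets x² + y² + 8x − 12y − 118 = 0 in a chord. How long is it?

10√5

The distance from (−4, 6) to the line is 15/√5, and r² = 170.
Half the chord is √(r² − d²) = √(125), so the full chord is 10√5.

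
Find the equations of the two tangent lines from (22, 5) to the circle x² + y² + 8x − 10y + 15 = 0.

x − 5y = −3 and x + 5y = 47

A line y − (5) = m(x − (22)) is tangent when its distance from (−4, 5) is √26:
[m·(−26) − (0)]² = 26(m² + 1)
25m² − 1 = 0, so m = 1/5 or m = −1/5.
With m = 1/5: x − 5y = −3. With m = −1/5: x + 5y = 47.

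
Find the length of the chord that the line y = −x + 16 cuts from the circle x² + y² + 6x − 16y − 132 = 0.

Substitute y = −x + 16:
2x² − 10x − 132 = 0  ⟹  x² − 5x − 66 = 0
x = 11 or x = −6, giving (11, 5) and (−6, 22).
|(11, 5) − (−6, 22)| = √((17)² + (−17)²) = 17√2.

17√2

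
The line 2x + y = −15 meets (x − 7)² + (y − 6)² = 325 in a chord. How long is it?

8√5

Express y = −2x − 15 and substitute into the circle:
5x² + 70x + 165 = 0  ⟹  x² + 14x + 33 = 0
x = −3 or x = −11, giving (−3, −9) and (−11, 7).
|(−3, −9) − (−11, 7)| = √((8)² + (−16)²) = 8√5.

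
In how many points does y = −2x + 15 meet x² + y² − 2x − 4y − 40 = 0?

Substituting the line into the circle gives 5x² − 54x + 125 = 0.
Δ = 2916 − 2500 = 416.
Two real roots: the line is a secant.

2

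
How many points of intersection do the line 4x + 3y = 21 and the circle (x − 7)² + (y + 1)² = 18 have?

2

Substituting the line into the circle gives 25x² − 318x + 855 = 0.
Discriminant = (−318)² − 4·25·(855) = 15624 > 0.
Two real roots: the line is a secant.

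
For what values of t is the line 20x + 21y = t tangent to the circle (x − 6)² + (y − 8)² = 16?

Tangency holds when the distance from the centre (6, 8) to the line equals the radius 4:
|20·6 + 21·8 − t| / √841 = 4
|t − (288)| = 4·29, so t = 404 or t = 172.

t = 172 or t = 404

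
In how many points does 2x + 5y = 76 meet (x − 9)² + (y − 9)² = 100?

2

Centre (9, 9), r² = 100. Distance² from centre to line = (−13)²/29 = 169/29.
Since d² < r², the line cuts the circle twice.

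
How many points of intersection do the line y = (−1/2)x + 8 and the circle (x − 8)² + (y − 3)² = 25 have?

Substituting the line into the circle gives 5x² − 84x + 256 = 0.
Δ = 7056 − 5120 = 1936.
Two real roots: the line is a secant.

2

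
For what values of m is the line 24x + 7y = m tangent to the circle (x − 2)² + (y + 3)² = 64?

m = −173 or m = 227

For a tangent, require d(centre, line) = r = 8.
|24·2 + 7·(−3) − m| / √625 = 8
|m − (27)| = 8·25, so m = 227 or m = −173.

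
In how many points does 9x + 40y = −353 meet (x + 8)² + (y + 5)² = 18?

2

Substituting the line into the circle gives 1681x² + 28354x + 97009 = 0.
Δ = 803949316 − 652288516 = 151660800.
Two real roots: the line is a secant.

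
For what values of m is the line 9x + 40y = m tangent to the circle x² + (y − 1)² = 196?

m = −534 or m = 614

The line touches the circle iff its distance from (0, 1) is 14:
|9·0 + 40·1 − m| / √1681 = 14
|m − (40)| = 14·41, so m = 614 or m = −534.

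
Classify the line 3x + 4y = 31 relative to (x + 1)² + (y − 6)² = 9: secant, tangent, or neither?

secant

Centre (−1, 6), r² = 9. Distance² from centre to line = (−10)²/25 = 4.
Since d² < r², the line cuts the circle twice.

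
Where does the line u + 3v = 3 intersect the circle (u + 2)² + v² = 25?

(−6, 3) and (3, 0)

Express v = (3 − u)/3 and substitute into the circle:
10u² + 30u − 180 = 0  ⟹  u² + 3u − 18 = 0
u = 3 or u = −6, giving (3, 0) and (−6, 3).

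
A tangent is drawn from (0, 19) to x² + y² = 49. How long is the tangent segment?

With centre O = (0, 0), |OP|² = 361 and r² = 49.
The tangent meets the radius at right angles, so tangent² = |PO|² − r² = 361 − 49 = 312.

2√78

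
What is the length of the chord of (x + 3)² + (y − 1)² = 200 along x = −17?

The line gives x = −17. Substituting into the circle:
y² − 2y − 3 = 0
y = 3 or y = −1, giving (−17, 3) and (−17, −1).
|(−17, 3) − (−17, −1)| = √((0)² + (4)²) = 4.

4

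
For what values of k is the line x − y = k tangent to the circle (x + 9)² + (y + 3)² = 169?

k = −6 ± 13√2

For a tangent, require d(centre, line) = r = 13.
|1·(−9) − 1·(−3) − k| / √2 = 13
|k − (−6)| = 13√2.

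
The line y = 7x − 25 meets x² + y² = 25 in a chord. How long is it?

The distance from (0, 0) to the line is 25/√50, and r² = 25.
Half the chord is √(r² − d²) = √(25/2), so the full chord is 5√2.

5√2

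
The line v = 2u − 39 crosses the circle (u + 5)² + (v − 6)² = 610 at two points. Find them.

Express v = 2u − 39 and substitute into the circle:
5u² − 170u + 1440 = 0  ⟹  u² − 34u + 288 = 0
u = 18 or u = 16, giving (18, −3) and (16, −7).

(16, −7) and (18, −3)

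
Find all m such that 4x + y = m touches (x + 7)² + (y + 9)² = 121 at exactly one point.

The line touches the circle iff its distance from (−7, −9) is 11:
|4·(−7) + 1·(−9) − m| / √17 = 11
|m − (−37)| = 11√17.

m = −37 ± 11√17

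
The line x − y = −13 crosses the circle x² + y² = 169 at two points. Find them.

Substitute y = x + 13:
2x² + 26x = 0  ⟹  x² + 13x = 0
x = 0 or x = −13, giving (0, 13) and (−13, 0).

(−13, 0) and (0, 13)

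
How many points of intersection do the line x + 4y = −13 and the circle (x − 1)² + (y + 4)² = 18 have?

Centre (1, −4), r² = 18. Distance² from centre to line = (−2)²/17 = 4/17.
Since d² < r², the line cuts the circle twice.

2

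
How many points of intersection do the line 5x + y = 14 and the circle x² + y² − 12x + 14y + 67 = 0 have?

d² = (5·6 + 1·(−7) − (14))²/26 = 81/26; r² = 18.
Since d² < r², the line cuts the circle twice.

2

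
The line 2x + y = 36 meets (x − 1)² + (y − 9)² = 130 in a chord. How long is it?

2√5

Centre (1, 9), r² = 130. Perpendicular distance d from centre to line = |−25| / √5 = 25/√5.
Chord = 2√(r² − d²) = 2·√(5) = 2√5.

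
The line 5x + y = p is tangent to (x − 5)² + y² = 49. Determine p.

p = 25 ± 7√26

Tangency holds when the distance from the centre (5, 0) to the line equals the radius 7:
|5·5 + 1·0 − p| / √26 = 7
|p − (25)| = 7√26.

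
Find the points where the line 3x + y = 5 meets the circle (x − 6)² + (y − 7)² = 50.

(−1, 8) and (1, 2)

Express y = −3x + 5 and substitute into the circle:
10x² − 10 = 0  ⟹  x² − 1 = 0
x = 1 or x = −1, giving (1, 2) and (−1, 8).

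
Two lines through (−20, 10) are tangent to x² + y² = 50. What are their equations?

A line y − (10) = m(x − (−20)) is tangent when its distance from (0, 0) is 5√2:
[m·(20) − (−10)]² = 50(m² + 1)
7m² + 8m + 1 = 0, so m = −1/7 or m = −1.
With m = −1/7: x + 7y = 50. With m = −1: x + y = −10.

x + 7y = 50 and x + y = −10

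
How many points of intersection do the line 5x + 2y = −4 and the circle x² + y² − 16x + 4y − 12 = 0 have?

2

d² = (5·8 + 2·(−2) − (−4))²/29 = 1600/29; r² = 80.
Since d² < r², the line cuts the circle twice.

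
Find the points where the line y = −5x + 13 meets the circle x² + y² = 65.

Express y = −5x + 13 and substitute into the circle:
26x² − 130x + 104 = 0  ⟹  x² − 5x + 4 = 0
x = 4 or x = 1, giving (4, −7) and (1, 8).

(1, 8) and (4, −7)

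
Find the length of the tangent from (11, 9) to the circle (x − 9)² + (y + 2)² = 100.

5

With centre O = (9, −2), |OP|² = 125 and r² = 100.
The tangent meets the radius at right angles, so tangent² = |PO|² − r² = 125 − 100 = 25.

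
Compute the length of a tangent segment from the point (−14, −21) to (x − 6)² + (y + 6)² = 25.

The centre is (6, −6) and r = 5. The square of the distance from P to the centre is 400 + 225 = 625.
Power of the point: PT² = |PO|² − r² = 600, so PT = 10√6.

10√6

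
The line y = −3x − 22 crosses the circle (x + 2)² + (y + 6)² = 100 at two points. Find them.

(−8, 2) and (−2, −16)

Express y = −3x − 22 and substitute into the circle:
10x² + 100x + 160 = 0  ⟹  x² + 10x + 16 = 0
x = −2 or x = −8, giving (−2, −16) and (−8, 2).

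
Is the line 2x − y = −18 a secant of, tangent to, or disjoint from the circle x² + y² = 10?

disjoint

Substituting the line into the circle gives 5x² + 72x + 314 = 0.
Δ = 5184 − 6280 = −1096.
No real roots: the line does not meet the circle.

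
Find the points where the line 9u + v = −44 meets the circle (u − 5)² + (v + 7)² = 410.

From the line, v = −9u − 44. Substituting:
82u² + 656u + 984 = 0  ⟹  u² + 8u + 12 = 0
u = −2 or u = −6, giving (−2, −26) and (−6, 10).

(−6, 10) and (−2, −26)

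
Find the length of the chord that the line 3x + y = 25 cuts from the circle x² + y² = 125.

Substitute y = −3x + 25:
10x² − 150x + 500 = 0  ⟹  x² − 15x + 50 = 0
x = 10 or x = 5, giving (10, −5) and (5, 10).
Chord length = distance between (10, −5) and (5, 10) = √250 = 5√10.

5√10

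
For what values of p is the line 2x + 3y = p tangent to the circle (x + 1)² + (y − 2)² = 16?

The line touches the circle iff its distance from (−1, 2) is 4:
|2·(−1) + 3·2 − p| / √13 = 4
|p − (4)| = 4√13.

p = 4 ± 4√13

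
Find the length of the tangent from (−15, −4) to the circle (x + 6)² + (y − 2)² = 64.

Centre (−6, 2), r² = 64. |PO|² = (−9)² + (−6)² = 117.
Power of the point: PT² = |PO|² − r² = 53, so PT = √53.

√53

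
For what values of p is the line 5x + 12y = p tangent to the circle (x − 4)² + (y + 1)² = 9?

For a tangent, require d(centre, line) = r = 3.
|5·4 + 12·(−1) − p| / √169 = 3
|p − (8)| = 3·13, so p = 47 or p = −31.

p = −31 or p = 47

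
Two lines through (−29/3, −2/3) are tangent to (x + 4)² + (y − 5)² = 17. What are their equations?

Let a tangent through (−29/3, −2/3) have slope m. Its distance from (−4, 5) must equal √17:
[m·(17/3) − (17/3)]² = 17(m² + 1)
4m² − 17m + 4 = 0, so m = 1/4 or m = 4.
With m = 1/4: x − 4y = −7. With m = 4: 4x − y = −38.

x − 4y = −7 and 4x − y = −38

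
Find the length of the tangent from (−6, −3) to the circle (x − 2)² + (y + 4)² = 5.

The centre is (2, −4) and r = √5. The square of the distance from P to the centre is 64 + 1 = 65.
The tangent meets the radius at right angles, so tangent² = |PO|² − r² = 65 − 5 = 60.

2√15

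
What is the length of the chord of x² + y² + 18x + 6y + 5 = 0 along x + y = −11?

13√2

Substitute y = −x − 11:
2x² + 34x + 60 = 0  ⟹  x² + 17x + 30 = 0
x = −2 or x = −15, giving (−2, −9) and (−15, 4).
Chord length = distance between (−2, −9) and (−15, 4) = √338 = 13√2.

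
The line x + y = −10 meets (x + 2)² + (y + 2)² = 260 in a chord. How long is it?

22√2

The distance from (−2, −2) to the line is 6/√2, and r² = 260.
Chord = 2√(r² − d²) = 2·√(242) = 22√2.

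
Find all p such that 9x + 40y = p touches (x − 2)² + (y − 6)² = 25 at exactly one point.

For a tangent, require d(centre, line) = r = 5.
|9·2 + 40·6 − p| / √1681 = 5
|p − (258)| = 5·41, so p = 463 or p = 53.

p = 53 or p = 463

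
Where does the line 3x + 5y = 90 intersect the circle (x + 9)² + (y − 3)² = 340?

(−5, 21) and (5, 15)

Express y = (90 − 3x)/5 and substitute into the circle:
34x² − 850 = 0  ⟹  x² − 25 = 0
x = 5 or x = −5, giving (5, 15) and (−5, 21).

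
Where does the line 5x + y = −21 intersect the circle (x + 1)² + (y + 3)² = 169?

From the line, y = −5x − 21. Substituting:
26x² + 182x + 156 = 0  ⟹  x² + 7x + 6 = 0
x = −1 or x = −6, giving (−1, −16) and (−6, 9).

(−6, 9) and (−1, −16)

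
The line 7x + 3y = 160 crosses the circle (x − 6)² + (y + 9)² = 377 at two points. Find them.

Express y = (160 − 7x)/3 and substitute into the circle:
58x² − 2726x + 31900 = 0  ⟹  x² − 47x + 550 = 0
x = 25 or x = 22, giving (25, −5) and (22, 2).

(22, 2) and (25, −5)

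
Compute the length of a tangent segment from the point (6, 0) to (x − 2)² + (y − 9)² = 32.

√65

With centre O = (2, 9), |OP|² = 97 and r² = 32.
The tangent meets the radius at right angles, so tangent² = |PO|² − r² = 97 − 32 = 65.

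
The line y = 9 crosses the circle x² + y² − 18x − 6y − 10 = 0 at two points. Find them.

Express y = 9 and substitute into the circle:
x² − 18x + 17 = 0
x = 17 or x = 1, giving (17, 9) and (1, 9).

(1, 9) and (17, 9)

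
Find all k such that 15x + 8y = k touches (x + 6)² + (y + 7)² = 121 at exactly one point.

k = −333 or k = 41

The line touches the circle iff its distance from (−6, −7) is 11:
|15·(−6) + 8·(−7) − k| / √289 = 11
|k − (−146)| = 11·17, so k = 41 or k = −333.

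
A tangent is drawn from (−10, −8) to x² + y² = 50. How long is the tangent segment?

With centre O = (0, 0), |OP|² = 164 and r² = 50.
Power of the point: PT² = |PO|² − r² = 114, so PT = √114.

√114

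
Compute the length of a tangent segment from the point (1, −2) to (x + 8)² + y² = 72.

Centre (−8, 0), r² = 72. |PO|² = (9)² + (−2)² = 85.
Power of the point: PT² = |PO|² − r² = 13, so PT = √13.

√13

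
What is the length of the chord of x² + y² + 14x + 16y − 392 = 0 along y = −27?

From the line, y = −27. Substituting:
x² + 14x − 95 = 0
x = 5 or x = −19, giving (5, −27) and (−19, −27).
Chord length = distance between (5, −27) and (−19, −27) = √576 = 24.

24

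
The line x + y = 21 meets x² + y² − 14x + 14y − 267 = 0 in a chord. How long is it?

17√2

The distance from (7, −7) to the line is 21/√2, and r² = 365.
Half the chord is √(r² − d²) = √(289/2), so the full chord is 17√2.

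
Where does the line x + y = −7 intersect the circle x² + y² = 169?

Substitute y = −x − 7:
2x² + 14x − 120 = 0  ⟹  x² + 7x − 60 = 0
x = 5 or x = −12, giving (5, −12) and (−12, 5).

(−12, 5) and (5, −12)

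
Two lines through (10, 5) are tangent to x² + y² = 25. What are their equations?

4x − 3y = 25 and y = 5

Write the tangent as mx − y + (5 − m·(10)) = 0 and set its distance from the centre to 5:
(−10m − (−5))² = 25(m² + 1)
3m² − 4m = 0, so m = 4/3 or m = 0.
Through (10, 5) these give 4x − 3y = 25 and y = 5.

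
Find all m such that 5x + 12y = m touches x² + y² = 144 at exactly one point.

m = −156 or m = 156

For a tangent, require d(centre, line) = r = 12.
|5·0 + 12·0 − m| / √169 = 12
|m| = 12·13, so m = 156 or m = −156.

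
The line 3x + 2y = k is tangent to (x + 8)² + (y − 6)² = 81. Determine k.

The line touches the circle iff its distance from (−8, 6) is 9:
|3·(−8) + 2·6 − k| / √13 = 9
|k − (−12)| = 9√13.

k = −12 ± 9√13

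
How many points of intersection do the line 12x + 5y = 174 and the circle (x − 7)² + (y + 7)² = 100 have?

2

Centre (7, −7), r² = 100. Distance² from centre to line = (−125)²/169 = 15625/169.
Since d² < r², the line cuts the circle twice.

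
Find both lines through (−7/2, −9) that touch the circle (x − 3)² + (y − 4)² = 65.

Let a tangent through (−7/2, −9) have slope m. Its distance from (3, 4) must equal √65:
[m·(13/2) − (13)]² = 65(m² + 1)
7m² + 52m − 32 = 0, so m = 4/7 or m = −8.
With m = 4/7: 4x − 7y = 49. With m = −8: 8x + y = −37.

4x − 7y = 49 and 8x + y = −37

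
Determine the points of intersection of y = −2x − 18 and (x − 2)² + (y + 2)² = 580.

From the line, y = −2x − 18. Substituting:
5x² + 60x − 320 = 0  ⟹  x² + 12x − 64 = 0
x = 4 or x = −16, giving (4, −26) and (−16, 14).

(−16, 14) and (4, −26)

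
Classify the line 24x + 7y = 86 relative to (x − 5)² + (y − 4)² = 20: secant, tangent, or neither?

Substituting the line into the circle gives 625x² − 3274x + 3609 = 0.
Discriminant = (−3274)² − 4·625·(3609) = 1696576 > 0.
Two real roots: the line is a secant.

secant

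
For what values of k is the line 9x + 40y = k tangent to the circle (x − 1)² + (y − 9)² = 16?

k = 205 or k = 533

Tangency holds when the distance from the centre (1, 9) to the line equals the radius 4:
|9·1 + 40·9 − k| / √1681 = 4
|k − (369)| = 4·41, so k = 533 or k = 205.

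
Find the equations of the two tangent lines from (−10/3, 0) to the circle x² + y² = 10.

3x + y = −10 and 3x − y = −10

Let a tangent through (−10/3, 0) have slope m. Its distance from (0, 0) must equal √10:
(10/3m − (0))² = 10(m² + 1)
m² − 9 = 0, so m = −3 or m = 3.
With m = −3: 3x + y = −10. With m = 3: 3x − y = −10.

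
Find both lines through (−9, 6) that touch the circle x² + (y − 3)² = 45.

Let a tangent through (−9, 6) have slope m. Its distance from (0, 3) must equal 3√5:
[m·(9) − (−3)]² = 45(m² + 1)
2m² + 3m − 2 = 0, so m = −2 or m = 1/2.
Through (−9, 6) these give 2x + y = −12 and x − 2y = −21.

2x + y = −12 and x − 2y = −21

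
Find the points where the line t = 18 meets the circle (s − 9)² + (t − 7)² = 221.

(−1, 18) and (19, 18)

From the line, t = 18. Substituting:
s² − 18s − 19 = 0
s = 19 or s = −1, giving (19, 18) and (−1, 18).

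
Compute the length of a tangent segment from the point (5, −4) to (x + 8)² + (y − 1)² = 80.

Centre (−8, 1), r² = 80. |PO|² = (13)² + (−5)² = 194.
By the tangent–radius right angle, tangent length = √(|PO|² − r²) = √114.

√114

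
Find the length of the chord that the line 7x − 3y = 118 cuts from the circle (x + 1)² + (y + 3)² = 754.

6√58

The distance from (−1, −3) to the line is 116/√58, and r² = 754.
Chord = 2√(r² − d²) = 2·√(522) = 6√58.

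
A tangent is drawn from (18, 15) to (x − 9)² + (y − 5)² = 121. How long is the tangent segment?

2√15

The centre is (9, 5) and r = 11. The square of the distance from P to the centre is 81 + 100 = 181.
By the tangent–radius right angle, tangent length = √(|PO|² − r²) = √60 = 2√15.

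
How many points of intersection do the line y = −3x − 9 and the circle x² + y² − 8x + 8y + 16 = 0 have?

d² = (3·4 + 1·(−4) − (−9))²/10 = 289/10; r² = 16.
Since d² > r², the line lies outside the circle.

0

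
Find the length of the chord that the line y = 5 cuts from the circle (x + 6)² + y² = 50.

10

Centre (−6, 0), r² = 50. Perpendicular distance d from centre to line = |−5| / √1 = 5.
Chord = 2√(r² − d²) = 2·√(25) = 10.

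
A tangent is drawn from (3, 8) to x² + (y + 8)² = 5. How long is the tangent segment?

2√65

Centre (0, −8), r² = 5. |PO|² = (3)² + (16)² = 265.
Power of the point: PT² = |PO|² − r² = 260, so PT = 2√65.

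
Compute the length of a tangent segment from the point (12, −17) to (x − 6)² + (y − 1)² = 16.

With centre O = (6, 1), |OP|² = 360 and r² = 16.
Power of the point: PT² = |PO|² − r² = 344, so PT = 2√86.

2√86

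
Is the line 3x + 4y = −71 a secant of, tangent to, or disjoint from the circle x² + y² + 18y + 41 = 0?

disjoint

Centre (0, −9), r² = 40. Distance² from centre to line = (35)²/25 = 49.
Since d² > r², the line lies outside the circle.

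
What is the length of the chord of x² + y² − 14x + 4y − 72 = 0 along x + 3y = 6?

Express y = (6 − x)/3 and substitute into the circle:
10x² − 150x − 540 = 0  ⟹  x² − 15x − 54 = 0
x = 18 or x = −3, giving (18, −4) and (−3, 3).
Chord length = distance between (18, −4) and (−3, 3) = √490 = 7√10.

7√10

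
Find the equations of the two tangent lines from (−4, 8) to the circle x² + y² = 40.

A line y − (8) = m(x − (−4)) is tangent when its distance from (0, 0) is 2√10:
(4m − (−8))² = 40(m² + 1)
3m² − 8m − 3 = 0, so m = −1/3 or m = 3.
Through (−4, 8) these give x + 3y = 20 and 3x − y = −20.

x + 3y = 20 and 3x − y = −20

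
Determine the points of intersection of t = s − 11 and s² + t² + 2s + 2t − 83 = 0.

Express t = s − 11 and substitute into the circle:
2s² − 18s + 16 = 0  ⟹  s² − 9s + 8 = 0
s = 8 or s = 1, giving (8, −3) and (1, −10).

(1, −10) and (8, −3)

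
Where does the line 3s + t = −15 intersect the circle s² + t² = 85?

Substitute t = −3s − 15:
10s² + 90s + 140 = 0  ⟹  s² + 9s + 14 = 0
s = −2 or s = −7, giving (−2, −9) and (−7, 6).

(−7, 6) and (−2, −9)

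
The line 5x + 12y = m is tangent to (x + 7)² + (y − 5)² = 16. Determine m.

For a tangent, require d(centre, line) = r = 4.
|5·(−7) + 12·5 − m| / √169 = 4
|m − (25)| = 4·13, so m = 77 or m = −27.

m = −27 or m = 77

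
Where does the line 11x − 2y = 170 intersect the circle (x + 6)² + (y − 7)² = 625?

Express y = (−170 + 11x)/2 and substitute into the circle:
125x² − 4000x + 31500 = 0  ⟹  x² − 32x + 252 = 0
x = 18 or x = 14, giving (18, 14) and (14, −8).

(14, −8) and (18, 14)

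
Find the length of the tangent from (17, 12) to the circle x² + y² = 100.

With centre O = (0, 0), |OP|² = 433 and r² = 100.
By the tangent–radius right angle, tangent length = √(|PO|² − r²) = √333 = 3√37.

3√37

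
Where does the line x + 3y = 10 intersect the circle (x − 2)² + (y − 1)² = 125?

From the line, y = (10 − x)/3. Substituting:
10x² − 50x − 1040 = 0  ⟹  x² − 5x − 104 = 0
x = 13 or x = −8, giving (13, −1) and (−8, 6).

(−8, 6) and (13, −1)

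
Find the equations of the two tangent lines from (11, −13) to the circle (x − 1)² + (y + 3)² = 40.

Write the tangent as mx − y + (−13 − m·(11)) = 0 and set its distance from the centre to 2√10:
(−10m − (10))² = 40(m² + 1)
3m² + 10m + 3 = 0, so m = −3 or m = −1/3.
Through (11, −13) these give 3x + y = 20 and x + 3y = −28.

3x + y = 20 and x + 3y = −28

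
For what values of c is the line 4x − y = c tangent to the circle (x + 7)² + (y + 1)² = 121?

The line touches the circle iff its distance from (−7, −1) is 11:
|4·(−7) − 1·(−1) − c| / √17 = 11
|c − (−27)| = 11√17.

c = −27 ± 11√17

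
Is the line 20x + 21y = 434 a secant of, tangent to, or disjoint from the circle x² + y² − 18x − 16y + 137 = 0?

disjoint

d² = (20·9 + 21·8 − (434))²/841 = 7396/841; r² = 8.
Since d² > r², the line lies outside the circle.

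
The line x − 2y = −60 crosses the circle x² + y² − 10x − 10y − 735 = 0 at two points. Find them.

(−18, 21) and (6, 33)

Substitute y = (60 + x)/2:
5x² + 60x − 540 = 0  ⟹  x² + 12x − 108 = 0
x = 6 or x = −18, giving (6, 33) and (−18, 21).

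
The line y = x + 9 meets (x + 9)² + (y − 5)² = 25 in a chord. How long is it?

Express y = x + 9 and substitute into the circle:
2x² + 26x + 72 = 0  ⟹  x² + 13x + 36 = 0
x = −4 or x = −9, giving (−4, 5) and (−9, 0).
|(−4, 5) − (−9, 0)| = √((5)² + (5)²) = 5√2.

5√2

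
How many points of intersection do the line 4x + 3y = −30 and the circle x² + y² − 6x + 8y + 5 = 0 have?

Substituting the line into the circle gives 25x² + 90x + 225 = 0.
Discriminant = (90)² − 4·25·(225) = −14400 < 0.
No real roots: the line does not meet the circle.

0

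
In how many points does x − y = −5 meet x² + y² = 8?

0

d² = (1·0 − 1·0 − (−5))²/2 = 25/2; r² = 8.
Since d² > r², the line lies outside the circle.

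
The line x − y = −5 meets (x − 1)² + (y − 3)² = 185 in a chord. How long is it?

19√2

Express y = x + 5 and substitute into the circle:
2x² + 2x − 180 = 0  ⟹  x² + x − 90 = 0
x = 9 or x = −10, giving (9, 14) and (−10, −5).
|(9, 14) − (−10, −5)| = √((19)² + (19)²) = 19√2.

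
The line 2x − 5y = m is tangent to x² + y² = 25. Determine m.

m = ±5√29

The line touches the circle iff its distance from (0, 0) is 5:
|2·0 − 5·0 − m| / √29 = 5
|m| = 5√29.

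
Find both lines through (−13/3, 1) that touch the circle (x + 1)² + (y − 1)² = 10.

A line y − (1) = m(x − (−13/3)) is tangent when its distance from (−1, 1) is √10:
(10/3m − (0))² = 10(m² + 1)
m² − 9 = 0, so m = 3 or m = −3.
With m = 3: 3x − y = −14. With m = −3: 3x + y = −12.

3x − y = −14 and 3x + y = −12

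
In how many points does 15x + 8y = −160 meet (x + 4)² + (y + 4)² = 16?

1

Substituting the line into the circle gives 289x² + 4352x + 16384 = 0.
Discriminant = (4352)² − 4·289·(16384) = 0.
A repeated root: the line is tangent.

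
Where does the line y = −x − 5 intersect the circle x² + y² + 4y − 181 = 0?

(−11, 6) and (8, −13)

Express y = −x − 5 and substitute into the circle:
2x² + 6x − 176 = 0  ⟹  x² + 3x − 88 = 0
x = 8 or x = −11, giving (8, −13) and (−11, 6).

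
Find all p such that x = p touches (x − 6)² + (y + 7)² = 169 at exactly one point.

p = −7 or p = 19

Tangency holds when the distance from the centre (6, −7) to the line equals the radius 13:
|1·6 + 0·(−7) − p| / √1 = 13
|p − (6)| = 13, so p = 19 or p = −7.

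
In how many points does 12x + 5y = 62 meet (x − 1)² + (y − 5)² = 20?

Substituting the line into the circle gives 169x² − 938x + 894 = 0.
Δ = 879844 − 604344 = 275500.
Two real roots: the line is a secant.

2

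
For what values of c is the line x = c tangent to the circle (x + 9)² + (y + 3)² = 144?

c = −21 or c = 3

The line touches the circle iff its distance from (−9, −3) is 12:
|1·(−9) + 0·(−3) − c| / √1 = 12
|c − (−9)| = 12, so c = 3 or c = −21.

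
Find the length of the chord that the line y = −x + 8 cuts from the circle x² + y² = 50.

Centre (0, 0), r² = 50. Perpendicular distance d from centre to line = |−8| / √2 = 8/√2.
Half the chord is √(r² − d²) = √(18), so the full chord is 6√2.

6√2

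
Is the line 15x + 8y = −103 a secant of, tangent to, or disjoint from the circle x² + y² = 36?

d² = (15·0 + 8·0 − (−103))²/289 = 10609/289; r² = 36.
Since d² > r², the line lies outside the circle.

disjoint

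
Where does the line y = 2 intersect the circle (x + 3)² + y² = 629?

(−28, 2) and (22, 2)

From the line, y = 2. Substituting:
x² + 6x − 616 = 0
x = 22 or x = −28, giving (22, 2) and (−28, 2).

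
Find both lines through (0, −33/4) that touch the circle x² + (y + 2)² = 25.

Write the tangent as mx − y + (−33/4 − m·(0)) = 0 and set its distance from the centre to 5:
(0m − (25/4))² = 25(m² + 1)
16m² − 9 = 0, so m = 3/4 or m = −3/4.
With m = 3/4: 3x − 4y = 33. With m = −3/4: 3x + 4y = −33.

3x − 4y = 33 and 3x + 4y = −33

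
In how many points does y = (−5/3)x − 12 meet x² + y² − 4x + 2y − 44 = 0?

0

Substituting the line into the circle gives 34x² + 294x + 684 = 0.
Δ = 86436 − 93024 = −6588.
No real roots: the line does not meet the circle.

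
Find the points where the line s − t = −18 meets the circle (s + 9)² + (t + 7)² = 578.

Express t = s + 18 and substitute into the circle:
2s² + 68s + 128 = 0  ⟹  s² + 34s + 64 = 0
s = −2 or s = −32, giving (−2, 16) and (−32, −14).

(−32, −14) and (−2, 16)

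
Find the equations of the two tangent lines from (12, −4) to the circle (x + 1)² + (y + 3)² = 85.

7x + 6y = 60 and 6x − 7y = 100

A line y − (−4) = m(x − (12)) is tangent when its distance from (−1, −3) is √85:
[m·(−13) − (1)]² = 85(m² + 1)
42m² + 13m − 42 = 0, so m = −7/6 or m = 6/7.
Through (12, −4) these give 7x + 6y = 60 and 6x − 7y = 100.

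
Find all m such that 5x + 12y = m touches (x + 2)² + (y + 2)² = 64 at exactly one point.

Tangency holds when the distance from the centre (−2, −2) to the line equals the radius 8:
|5·(−2) + 12·(−2) − m| / √169 = 8
|m − (−34)| = 8·13, so m = 70 or m = −138.

m = −138 or m = 70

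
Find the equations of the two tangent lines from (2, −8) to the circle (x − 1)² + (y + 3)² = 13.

Write the tangent as mx − y + (−8 − m·(2)) = 0 and set its distance from the centre to √13:
[m·(−1) − (5)]² = 13(m² + 1)
6m² − 5m − 6 = 0, so m = −2/3 or m = 3/2.
With m = −2/3: 2x + 3y = −20. With m = 3/2: 3x − 2y = 22.

2x + 3y = −20 and 3x − 2y = 22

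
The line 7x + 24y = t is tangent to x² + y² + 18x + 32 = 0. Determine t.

For a tangent, require d(centre, line) = r = 7.
|7·(−9) + 24·0 − t| / √625 = 7
|t − (−63)| = 7·25, so t = 112 or t = −238.

t = −238 or t = 112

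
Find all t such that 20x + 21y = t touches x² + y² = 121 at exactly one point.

Tangency holds when the distance from the centre (0, 0) to the line equals the radius 11:
|20·0 + 21·0 − t| / √841 = 11
|t| = 11·29, so t = 319 or t = −319.

t = −319 or t = 319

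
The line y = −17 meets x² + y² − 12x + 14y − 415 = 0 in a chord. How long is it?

40

Express y = −17 and substitute into the circle:
x² − 12x − 364 = 0
x = 26 or x = −14, giving (26, −17) and (−14, −17).
Chord length = distance between (26, −17) and (−14, −17) = √1600 = 40.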